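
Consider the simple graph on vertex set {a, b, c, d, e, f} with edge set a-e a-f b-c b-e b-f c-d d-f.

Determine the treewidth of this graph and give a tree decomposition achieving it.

Treewidth 2.
Bags: B1 = {a, e, f}  B2 = {b, e, f}  B3 = {b, d, f}  B4 = {b, c, d}
Tree: B1–B2, B2–B3, B3–B4

The largest bag has 3 vertices, giving width 2; this decomposition certifies tw(G) ≤ 2. For the lower bound, G contains the cycle a–e–b–f–a, so G is not a forest; only forests have treewidth ≤ 1, hence tw(G) ≥ 2. Combining the bounds, tw(G) = 2.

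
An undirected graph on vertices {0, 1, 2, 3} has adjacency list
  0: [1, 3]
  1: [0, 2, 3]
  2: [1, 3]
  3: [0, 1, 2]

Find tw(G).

A width-2 tree decomposition is:
Bags: B1 = {1, 2, 3}  B2 = {0, 1, 3}
Tree: B1–B2
Each bag holds 3 vertices, so the decomposition has width 2, which upper-bounds the treewidth. Conversely, {0, 1, 3} is a clique of size 3, and the vertices of any clique must share a bag in every tree decomposition; so some bag has ≥ 3 vertices and tw(G) ≥ 2. The upper and lower bounds meet at 2, so that is the treewidth.

2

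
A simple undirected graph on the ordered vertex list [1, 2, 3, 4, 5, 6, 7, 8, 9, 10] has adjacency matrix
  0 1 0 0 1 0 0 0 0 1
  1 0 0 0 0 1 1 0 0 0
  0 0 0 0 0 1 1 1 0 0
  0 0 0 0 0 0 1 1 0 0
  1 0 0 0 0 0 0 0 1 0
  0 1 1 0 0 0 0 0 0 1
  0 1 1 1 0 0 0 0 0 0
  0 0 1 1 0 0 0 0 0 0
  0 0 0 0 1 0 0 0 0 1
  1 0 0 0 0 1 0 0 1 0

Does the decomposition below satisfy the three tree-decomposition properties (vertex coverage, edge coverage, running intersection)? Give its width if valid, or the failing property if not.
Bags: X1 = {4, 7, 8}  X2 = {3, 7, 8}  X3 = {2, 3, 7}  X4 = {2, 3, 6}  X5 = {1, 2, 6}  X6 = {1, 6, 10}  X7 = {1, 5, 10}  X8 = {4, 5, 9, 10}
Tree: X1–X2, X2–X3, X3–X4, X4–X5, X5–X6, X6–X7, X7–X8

No — bags containing vertex 4 are not connected in the tree.

A tree decomposition must satisfy three properties: every vertex lies in some bag; for every edge, both endpoints lie together in some bag; and for every vertex, the bags containing it form a connected subtree. Here bags containing vertex 4 are not connected in the tree, so the decomposition is invalid.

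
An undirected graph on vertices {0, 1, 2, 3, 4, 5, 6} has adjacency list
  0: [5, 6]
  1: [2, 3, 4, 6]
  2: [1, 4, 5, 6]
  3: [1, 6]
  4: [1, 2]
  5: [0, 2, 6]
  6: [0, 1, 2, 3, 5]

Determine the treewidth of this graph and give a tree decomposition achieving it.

Treewidth 2.
One optimal decomposition is:
Bags: B1 = {2, 5, 6}  B2 = {1, 2, 6}  B3 = {0, 5, 6}  B4 = {1, 3, 6}  B5 = {1, 2, 4}
Tree: B1–B2, B1–B3, B2–B4, B2–B5

Every bag has size at most 3, so the width is 3 − 1 = 2 and tw(G) ≤ 2. On the other hand G contains the 3-clique {1, 2, 4}. A clique must lie in a single bag of any decomposition, so no decomposition can have width below 2. Combining the bounds, tw(G) = 2.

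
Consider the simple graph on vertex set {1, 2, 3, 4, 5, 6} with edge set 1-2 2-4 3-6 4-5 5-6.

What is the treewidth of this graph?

1

A width-1 tree decomposition is:
Bags: B1 = {3, 6}  B2 = {5, 6}  B3 = {4, 5}  B4 = {2, 4}  B5 = {1, 2}
Tree: B1–B2, B2–B3, B3–B4, B4–B5
The largest bag has 2 vertices, giving width 1; this decomposition certifies tw(G) ≤ 1. Any graph with an edge has treewidth ≥ 1, and G has the edge 3–6. Combining the bounds, tw(G) = 1.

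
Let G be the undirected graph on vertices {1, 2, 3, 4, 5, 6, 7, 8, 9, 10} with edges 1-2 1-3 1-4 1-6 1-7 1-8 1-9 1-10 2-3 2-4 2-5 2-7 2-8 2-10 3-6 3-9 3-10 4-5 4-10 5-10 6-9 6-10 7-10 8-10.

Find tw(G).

3

A width-3 tree decomposition is:
Bags: B1 = {1, 2, 3, 10}  B2 = {1, 3, 6, 10}  B3 = {1, 2, 4, 10}  B4 = {2, 4, 5, 10}  B5 = {1, 2, 7, 10}  B6 = {1, 2, 8, 10}  B7 = {1, 3, 6, 9}
Tree: B1–B2, B1–B3, B3–B4, B3–B5, B5–B6, B2–B7
Each bag holds 4 vertices, so the decomposition has width 3, which upper-bounds the treewidth. Conversely, {1, 3, 6, 9} is a clique of size 4, and the vertices of any clique must share a bag in every tree decomposition; so some bag has ≥ 4 vertices and tw(G) ≥ 3. Hence tw(G) = 3 exactly.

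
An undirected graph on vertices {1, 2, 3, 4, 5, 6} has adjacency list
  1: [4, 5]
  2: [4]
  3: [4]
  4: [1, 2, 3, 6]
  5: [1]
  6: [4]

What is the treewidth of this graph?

A width-1 tree decomposition is:
Bags: B1 = {3, 4}  B2 = {2, 4}  B3 = {1, 4}  B4 = {1, 5}  B5 = {4, 6}
Tree: B1–B2, B2–B3, B3–B4, B1–B5
Every bag has size at most 2, so the width is 2 − 1 = 1 and tw(G) ≤ 1. Since G has at least one edge (e.g. 3–4), it is not an edgeless graph, so tw(G) ≥ 1. Therefore the treewidth is 1.

1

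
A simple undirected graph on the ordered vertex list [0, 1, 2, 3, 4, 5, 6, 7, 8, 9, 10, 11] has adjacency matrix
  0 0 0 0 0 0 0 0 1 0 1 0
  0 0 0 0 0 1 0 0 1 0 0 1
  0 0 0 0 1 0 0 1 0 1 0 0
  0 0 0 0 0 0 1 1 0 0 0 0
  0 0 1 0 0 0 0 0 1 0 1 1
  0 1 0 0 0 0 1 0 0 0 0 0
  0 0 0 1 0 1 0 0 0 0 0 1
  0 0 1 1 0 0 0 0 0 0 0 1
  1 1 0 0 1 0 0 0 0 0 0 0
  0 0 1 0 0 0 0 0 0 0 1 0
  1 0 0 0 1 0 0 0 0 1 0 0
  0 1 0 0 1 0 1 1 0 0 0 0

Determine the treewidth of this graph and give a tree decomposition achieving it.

The largest bag has 4 vertices, giving width 3; this decomposition certifies tw(G) ≤ 3. For the lower bound: the 4 vertex sets {3,5,6}, {7}, {11}, {1,2,4,8} are disjoint, each induces a connected subgraph, and every pair is joined by at least one edge of G. Contracting each set to a single vertex therefore yields K_{4} as a minor, and since treewidth is minor-monotone, tw(G) ≥ tw(K_{4}) = 3. Therefore the treewidth is 3.

Treewidth 3.
Bags: B1 = {3, 5, 6, 7}  B2 = {5, 6, 7, 11}  B3 = {1, 5, 7, 11}  B4 = {1, 2, 7, 11}  B5 = {1, 2, 4, 11}  B6 = {1, 2, 4, 8}  B7 = {2, 4, 8, 9}  B8 = {4, 8, 9, 10}  B9 = {0, 8, 9, 10}
Tree: B1–B2, B2–B3, B3–B4, B4–B5, B5–B6, B6–B7, B7–B8, B8–B9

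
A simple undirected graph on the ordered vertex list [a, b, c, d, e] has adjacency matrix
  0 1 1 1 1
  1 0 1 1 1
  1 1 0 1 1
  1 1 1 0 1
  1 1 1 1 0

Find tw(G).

A width-4 tree decomposition is:
Bags: B1 = {a, b, c, d, e}
Tree: (single bag)
With just one bag of size 5, the width is 5 − 1 = 4, so tw(G) ≤ 4. Conversely, {a, b, c, d, e} is a clique of size 5, and the vertices of any clique must share a bag in every tree decomposition; so some bag has ≥ 5 vertices and tw(G) ≥ 4. Combining the bounds, tw(G) = 4.

4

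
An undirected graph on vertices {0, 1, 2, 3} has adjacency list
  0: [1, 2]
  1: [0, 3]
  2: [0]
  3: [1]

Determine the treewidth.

1

A width-1 tree decomposition is:
Bags: B1 = {0, 2}  B2 = {0, 1}  B3 = {1, 3}
Tree: B1–B2, B2–B3
Every bag has size at most 2, so the width is 2 − 1 = 1 and tw(G) ≤ 1. Since G has at least one edge (e.g. 2–0), it is not an edgeless graph, so tw(G) ≥ 1. Combining the bounds, tw(G) = 1.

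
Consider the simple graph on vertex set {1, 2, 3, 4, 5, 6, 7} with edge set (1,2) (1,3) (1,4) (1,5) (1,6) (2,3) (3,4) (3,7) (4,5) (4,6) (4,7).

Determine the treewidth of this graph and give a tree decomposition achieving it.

Each bag holds 3 vertices, so the decomposition has width 2, which upper-bounds the treewidth. Conversely, {1, 2, 3} is a clique of size 3, and the vertices of any clique must share a bag in every tree decomposition; so some bag has ≥ 3 vertices and tw(G) ≥ 2. Therefore the treewidth is 2.

Treewidth 2.
One optimal decomposition is:
Bags: B1 = {1, 4, 5}  B2 = {1, 3, 4}  B3 = {1, 4, 6}  B4 = {1, 2, 3}  B5 = {3, 4, 7}
Tree: B1–B2, B1–B3, B2–B4, B2–B5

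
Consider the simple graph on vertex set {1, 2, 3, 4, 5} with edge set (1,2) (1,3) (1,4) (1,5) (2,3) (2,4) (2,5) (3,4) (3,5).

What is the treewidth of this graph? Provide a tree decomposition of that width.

Every bag has size at most 4, so the width is 4 − 1 = 3 and tw(G) ≤ 3. On the other hand G contains the 4-clique {1, 2, 3, 4}. A clique must lie in a single bag of any decomposition, so no decomposition can have width below 3. Therefore the treewidth is 3.

Treewidth 3.
Bags: B1 = {1, 2, 3, 4}  B2 = {1, 2, 3, 5}
Tree: B1–B2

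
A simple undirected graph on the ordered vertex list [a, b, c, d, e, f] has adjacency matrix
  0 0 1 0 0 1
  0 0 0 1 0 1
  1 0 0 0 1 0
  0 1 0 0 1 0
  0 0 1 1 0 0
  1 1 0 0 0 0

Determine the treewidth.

A width-2 tree decomposition is:
Bags: B1 = {a, c, e}  B2 = {a, d, e}  B3 = {a, b, d}  B4 = {a, b, f}
Tree: B1–B2, B2–B3, B3–B4
Every bag has size at most 3, so the width is 3 − 1 = 2 and tw(G) ≤ 2. The edges a–c–e–d–b–f–a form a cycle, so G is not a tree and its treewidth is at least 2. Combining the bounds, tw(G) = 2.

2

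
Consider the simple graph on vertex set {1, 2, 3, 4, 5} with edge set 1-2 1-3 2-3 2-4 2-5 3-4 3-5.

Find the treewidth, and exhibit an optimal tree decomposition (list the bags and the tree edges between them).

Treewidth 2.
One such decomposition:
Bags: B1 = {2, 3, 5}  B2 = {2, 3, 4}  B3 = {1, 2, 3}
Tree: B1–B2, B2–B3

Each bag holds 3 vertices, so the decomposition has width 2, which upper-bounds the treewidth. For the lower bound, the 3 vertices {1, 2, 3} are pairwise adjacent, and any tree decomposition puts a clique entirely inside one bag — forcing width ≥ 2. The upper and lower bounds meet at 2, so that is the treewidth.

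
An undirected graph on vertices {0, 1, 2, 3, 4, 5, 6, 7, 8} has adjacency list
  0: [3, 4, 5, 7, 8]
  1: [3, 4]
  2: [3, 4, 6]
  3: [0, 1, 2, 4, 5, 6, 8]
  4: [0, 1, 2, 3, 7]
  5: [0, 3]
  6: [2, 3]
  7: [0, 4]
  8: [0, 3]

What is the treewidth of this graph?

2

A width-2 tree decomposition is:
Bags: B1 = {2, 3, 4}  B2 = {1, 3, 4}  B3 = {0, 3, 4}  B4 = {0, 3, 8}  B5 = {2, 3, 6}  B6 = {0, 4, 7}  B7 = {0, 3, 5}
Tree: B1–B2, B1–B3, B3–B4, B1–B5, B3–B6, B3–B7
The largest bag has 3 vertices, giving width 2; this decomposition certifies tw(G) ≤ 2. Conversely, {0, 3, 8} is a clique of size 3, and the vertices of any clique must share a bag in every tree decomposition; so some bag has ≥ 3 vertices and tw(G) ≥ 2. The upper and lower bounds meet at 2, so that is the treewidth.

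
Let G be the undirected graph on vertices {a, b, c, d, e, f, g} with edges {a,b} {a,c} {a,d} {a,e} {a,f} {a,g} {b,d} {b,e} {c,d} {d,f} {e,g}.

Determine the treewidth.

2

A width-2 tree decomposition is:
Bags: B1 = {a, b, e}  B2 = {a, b, d}  B3 = {a, d, f}  B4 = {a, e, g}  B5 = {a, c, d}
Tree: B1–B2, B2–B3, B1–B4, B2–B5
Each bag holds 3 vertices, so the decomposition has width 2, which upper-bounds the treewidth. Conversely, {a, c, d} is a clique of size 3, and the vertices of any clique must share a bag in every tree decomposition; so some bag has ≥ 3 vertices and tw(G) ≥ 2. Therefore the treewidth is 2.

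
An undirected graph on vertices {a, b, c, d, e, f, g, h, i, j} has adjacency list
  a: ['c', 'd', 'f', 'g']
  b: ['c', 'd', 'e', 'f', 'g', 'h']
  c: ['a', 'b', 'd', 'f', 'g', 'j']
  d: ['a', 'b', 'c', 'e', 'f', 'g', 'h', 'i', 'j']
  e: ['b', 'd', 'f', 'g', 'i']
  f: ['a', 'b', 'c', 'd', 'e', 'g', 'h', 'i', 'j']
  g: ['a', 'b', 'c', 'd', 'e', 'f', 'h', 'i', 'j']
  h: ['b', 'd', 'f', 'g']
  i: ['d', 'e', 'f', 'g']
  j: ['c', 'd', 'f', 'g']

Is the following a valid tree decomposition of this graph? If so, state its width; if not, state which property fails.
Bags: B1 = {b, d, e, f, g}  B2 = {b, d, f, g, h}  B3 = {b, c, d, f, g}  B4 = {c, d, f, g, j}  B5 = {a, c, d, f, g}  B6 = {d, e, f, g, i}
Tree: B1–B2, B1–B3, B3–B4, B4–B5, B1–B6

Yes; width 4.

Every vertex of G appears in some bag (union = {a, b, c, d, e, f, g, h, i, j}); every edge is covered by a bag; and for each vertex v the set of bags containing v is connected in the bag tree. The decomposition is therefore valid. The largest bag has 5 vertices, so the width is 4.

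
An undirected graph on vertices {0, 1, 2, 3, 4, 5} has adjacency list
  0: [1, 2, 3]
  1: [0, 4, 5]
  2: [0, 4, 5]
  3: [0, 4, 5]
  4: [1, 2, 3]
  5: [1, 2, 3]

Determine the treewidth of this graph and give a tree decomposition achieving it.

The largest bag has 4 vertices, giving width 3; this decomposition certifies tw(G) ≤ 3. For the lower bound: the 4 vertex sets {1,5}, {2,4}, {3}, {0} are disjoint, each induces a connected subgraph, and every pair is joined by at least one edge of G. Contracting each set to a single vertex therefore yields K_{4} as a minor, and since treewidth is minor-monotone, tw(G) ≥ tw(K_{4}) = 3. Hence tw(G) = 3 exactly.

Treewidth 3.
Bags: B1 = {1, 2, 3, 5}  B2 = {1, 2, 3, 4}  B3 = {0, 1, 2, 3}
Tree: B1–B2, B2–B3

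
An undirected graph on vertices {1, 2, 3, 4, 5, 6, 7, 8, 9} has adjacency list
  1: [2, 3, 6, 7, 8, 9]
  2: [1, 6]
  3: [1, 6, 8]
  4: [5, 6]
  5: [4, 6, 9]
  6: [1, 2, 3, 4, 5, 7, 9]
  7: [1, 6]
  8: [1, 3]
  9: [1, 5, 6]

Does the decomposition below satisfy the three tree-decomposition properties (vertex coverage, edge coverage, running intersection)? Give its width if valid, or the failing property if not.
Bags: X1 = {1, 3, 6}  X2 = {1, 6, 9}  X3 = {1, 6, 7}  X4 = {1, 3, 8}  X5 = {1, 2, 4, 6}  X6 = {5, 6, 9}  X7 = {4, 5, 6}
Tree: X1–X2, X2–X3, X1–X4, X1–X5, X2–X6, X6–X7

No — bags containing vertex 4 are not connected in the tree.

A tree decomposition must satisfy three properties: every vertex lies in some bag; for every edge, both endpoints lie together in some bag; and for every vertex, the bags containing it form a connected subtree. Here bags containing vertex 4 are not connected in the tree, so the decomposition is invalid.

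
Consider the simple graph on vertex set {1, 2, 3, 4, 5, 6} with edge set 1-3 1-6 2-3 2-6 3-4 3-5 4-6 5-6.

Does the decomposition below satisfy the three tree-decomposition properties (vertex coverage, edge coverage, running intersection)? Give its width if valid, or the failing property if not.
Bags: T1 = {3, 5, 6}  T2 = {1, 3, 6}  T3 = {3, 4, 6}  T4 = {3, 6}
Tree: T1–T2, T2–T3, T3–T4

A tree decomposition must satisfy three properties: every vertex lies in some bag; for every edge, both endpoints lie together in some bag; and for every vertex, the bags containing it form a connected subtree. Here vertex 2 appears in no bag, so the decomposition is invalid.

No — vertex 2 appears in no bag.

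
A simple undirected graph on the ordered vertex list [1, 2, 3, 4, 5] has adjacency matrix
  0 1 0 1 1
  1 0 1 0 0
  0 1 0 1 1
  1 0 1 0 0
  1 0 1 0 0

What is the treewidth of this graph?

A width-2 tree decomposition is:
Bags: B1 = {1, 3, 4}  B2 = {1, 2, 3}  B3 = {1, 3, 5}
Tree: B1–B2, B2–B3
Each bag holds 3 vertices, so the decomposition has width 2, which upper-bounds the treewidth. The edges 4–1–2–3–4 form a cycle, so G is not a tree and its treewidth is at least 2. The upper and lower bounds meet at 2, so that is the treewidth.

2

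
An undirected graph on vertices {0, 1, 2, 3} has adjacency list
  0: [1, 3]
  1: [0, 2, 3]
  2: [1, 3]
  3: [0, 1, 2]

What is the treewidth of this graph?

2

A width-2 tree decomposition is:
Bags: B1 = {0, 1, 3}  B2 = {1, 2, 3}
Tree: B1–B2
Every bag has size at most 3, so the width is 3 − 1 = 2 and tw(G) ≤ 2. Conversely, {0, 1, 3} is a clique of size 3, and the vertices of any clique must share a bag in every tree decomposition; so some bag has ≥ 3 vertices and tw(G) ≥ 2. Therefore the treewidth is 2.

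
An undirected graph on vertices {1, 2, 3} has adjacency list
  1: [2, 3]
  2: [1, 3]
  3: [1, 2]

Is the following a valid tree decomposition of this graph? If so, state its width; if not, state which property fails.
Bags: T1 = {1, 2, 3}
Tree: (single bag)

Yes; width 2.

Checking the three conditions: (i) the bags cover all of {1, 2, 3}; (ii) for each edge, some bag contains both endpoints; (iii) the bags containing any fixed vertex form a subtree. All hold, so the decomposition is valid with width 3 − 1 = 2.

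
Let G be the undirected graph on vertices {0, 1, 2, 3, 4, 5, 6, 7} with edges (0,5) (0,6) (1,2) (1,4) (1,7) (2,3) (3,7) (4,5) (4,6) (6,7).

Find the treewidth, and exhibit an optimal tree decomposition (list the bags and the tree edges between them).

Every bag has size at most 3, so the width is 3 − 1 = 2 and tw(G) ≤ 2. Since 2–3–7–1–2 is a cycle in G, G is not acyclic. Forests are exactly the graphs of treewidth ≤ 1, so tw(G) ≥ 2. Hence tw(G) = 2 exactly.

Treewidth 2.
One optimal decomposition is:
Bags: B1 = {1, 2, 3}  B2 = {1, 3, 7}  B3 = {1, 4, 7}  B4 = {4, 6, 7}  B5 = {4, 5, 6}  B6 = {0, 5, 6}
Tree: B1–B2, B2–B3, B3–B4, B4–B5, B5–B6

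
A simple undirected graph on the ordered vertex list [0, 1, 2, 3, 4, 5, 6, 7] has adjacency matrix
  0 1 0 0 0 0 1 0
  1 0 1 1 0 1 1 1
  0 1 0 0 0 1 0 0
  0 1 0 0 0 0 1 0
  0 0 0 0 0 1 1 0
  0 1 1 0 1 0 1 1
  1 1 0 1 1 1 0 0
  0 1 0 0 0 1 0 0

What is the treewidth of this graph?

A width-2 tree decomposition is:
Bags: B1 = {1, 5, 6}  B2 = {0, 1, 6}  B3 = {1, 5, 7}  B4 = {4, 5, 6}  B5 = {1, 2, 5}  B6 = {1, 3, 6}
Tree: B1–B2, B1–B3, B1–B4, B1–B5, B1–B6
The largest bag has 3 vertices, giving width 2; this decomposition certifies tw(G) ≤ 2. On the other hand G contains the 3-clique {0, 1, 6}. A clique must lie in a single bag of any decomposition, so no decomposition can have width below 2. Combining the bounds, tw(G) = 2.

2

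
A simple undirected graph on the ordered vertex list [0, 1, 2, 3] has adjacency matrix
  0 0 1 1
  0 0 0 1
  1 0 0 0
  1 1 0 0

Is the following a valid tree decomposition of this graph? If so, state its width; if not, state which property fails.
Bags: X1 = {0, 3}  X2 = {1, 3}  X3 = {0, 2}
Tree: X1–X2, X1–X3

Yes; width 1.

Checking the three conditions: (i) the bags cover all of {0, 1, 2, 3}; (ii) for each edge, some bag contains both endpoints; (iii) the bags containing any fixed vertex form a subtree. All hold, so the decomposition is valid with width 2 − 1 = 1.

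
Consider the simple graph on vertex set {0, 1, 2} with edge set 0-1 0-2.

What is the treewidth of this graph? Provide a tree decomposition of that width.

Every bag has size at most 2, so the width is 2 − 1 = 1 and tw(G) ≤ 1. G has an edge, so its treewidth is at least 1. Hence tw(G) = 1 exactly.

Treewidth 1.
One optimal decomposition is:
Bags: B1 = {0, 2}  B2 = {0, 1}
Tree: B1–B2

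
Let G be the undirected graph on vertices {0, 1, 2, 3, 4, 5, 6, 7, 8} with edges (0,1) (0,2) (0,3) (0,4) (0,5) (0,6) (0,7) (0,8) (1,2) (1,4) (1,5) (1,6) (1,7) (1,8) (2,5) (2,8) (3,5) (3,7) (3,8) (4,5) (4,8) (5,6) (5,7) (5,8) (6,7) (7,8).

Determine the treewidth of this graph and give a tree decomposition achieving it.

Treewidth 4.
One such decomposition:
Bags: B1 = {0, 1, 5, 7, 8}  B2 = {0, 3, 5, 7, 8}  B3 = {0, 1, 4, 5, 8}  B4 = {0, 1, 2, 5, 8}  B5 = {0, 1, 5, 6, 7}
Tree: B1–B2, B1–B3, B3–B4, B1–B5

Every bag has size at most 5, so the width is 5 − 1 = 4 and tw(G) ≤ 4. On the other hand G contains the 5-clique {0, 1, 2, 5, 8}. A clique must lie in a single bag of any decomposition, so no decomposition can have width below 4. Combining the bounds, tw(G) = 4.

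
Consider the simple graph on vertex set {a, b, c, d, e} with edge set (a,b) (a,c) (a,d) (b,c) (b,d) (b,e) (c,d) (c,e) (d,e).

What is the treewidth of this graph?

3

A width-3 tree decomposition is:
Bags: B1 = {b, c, d, e}  B2 = {a, b, c, d}
Tree: B1–B2
Each bag holds 4 vertices, so the decomposition has width 3, which upper-bounds the treewidth. For the lower bound, the 4 vertices {b, c, d, e} are pairwise adjacent, and any tree decomposition puts a clique entirely inside one bag — forcing width ≥ 3. Therefore the treewidth is 3.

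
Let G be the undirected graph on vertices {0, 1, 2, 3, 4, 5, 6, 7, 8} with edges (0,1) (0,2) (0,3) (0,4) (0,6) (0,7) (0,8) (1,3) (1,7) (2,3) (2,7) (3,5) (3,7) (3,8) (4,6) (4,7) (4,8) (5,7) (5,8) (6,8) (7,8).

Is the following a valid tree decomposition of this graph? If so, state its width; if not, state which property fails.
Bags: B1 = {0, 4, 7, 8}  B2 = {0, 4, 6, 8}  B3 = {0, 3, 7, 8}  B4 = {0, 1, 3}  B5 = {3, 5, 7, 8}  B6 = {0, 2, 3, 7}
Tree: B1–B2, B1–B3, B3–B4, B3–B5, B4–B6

A tree decomposition must satisfy three properties: every vertex lies in some bag; for every edge, both endpoints lie together in some bag; and for every vertex, the bags containing it form a connected subtree. Here edge (7,1) lies in no bag, so the decomposition is invalid.

No — edge (7,1) lies in no bag.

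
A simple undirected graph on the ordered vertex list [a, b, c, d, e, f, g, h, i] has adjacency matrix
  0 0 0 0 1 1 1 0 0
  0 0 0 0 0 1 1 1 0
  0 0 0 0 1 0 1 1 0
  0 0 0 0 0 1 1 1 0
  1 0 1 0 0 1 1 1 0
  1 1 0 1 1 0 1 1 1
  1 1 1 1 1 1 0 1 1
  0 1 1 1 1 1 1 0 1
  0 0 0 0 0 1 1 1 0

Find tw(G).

3

A width-3 tree decomposition is:
Bags: B1 = {d, f, g, h}  B2 = {e, f, g, h}  B3 = {c, e, g, h}  B4 = {b, f, g, h}  B5 = {a, e, f, g}  B6 = {f, g, h, i}
Tree: B1–B2, B2–B3, B1–B4, B2–B5, B4–B6
The largest bag has 4 vertices, giving width 3; this decomposition certifies tw(G) ≤ 3. On the other hand G contains the 4-clique {c, e, g, h}. A clique must lie in a single bag of any decomposition, so no decomposition can have width below 3. Hence tw(G) = 3 exactly.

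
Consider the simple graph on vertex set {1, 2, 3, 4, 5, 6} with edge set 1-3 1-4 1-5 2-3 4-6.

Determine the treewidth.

1

A width-1 tree decomposition is:
Bags: B1 = {1, 4}  B2 = {1, 3}  B3 = {1, 5}  B4 = {4, 6}  B5 = {2, 3}
Tree: B1–B2, B2–B3, B1–B4, B2–B5
Every bag has size at most 2, so the width is 2 − 1 = 1 and tw(G) ≤ 1. G has an edge, so its treewidth is at least 1. Therefore the treewidth is 1.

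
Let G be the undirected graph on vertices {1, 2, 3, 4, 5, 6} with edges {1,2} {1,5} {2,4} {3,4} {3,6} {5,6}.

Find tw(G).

A width-2 tree decomposition is:
Bags: B1 = {2, 3, 4}  B2 = {2, 3, 6}  B3 = {2, 5, 6}  B4 = {1, 2, 5}
Tree: B1–B2, B2–B3, B3–B4
The largest bag has 3 vertices, giving width 2; this decomposition certifies tw(G) ≤ 2. Since 2–4–3–6–5–1–2 is a cycle in G, G is not acyclic. Forests are exactly the graphs of treewidth ≤ 1, so tw(G) ≥ 2. The upper and lower bounds meet at 2, so that is the treewidth.

2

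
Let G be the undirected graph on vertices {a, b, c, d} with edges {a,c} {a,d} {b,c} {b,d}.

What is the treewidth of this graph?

2

A width-2 tree decomposition is:
Bags: B1 = {a, c, d}  B2 = {b, c, d}
Tree: B1–B2
Every bag has size at most 3, so the width is 3 − 1 = 2 and tw(G) ≤ 2. Since d–a–c–b–d is a cycle in G, G is not acyclic. Forests are exactly the graphs of treewidth ≤ 1, so tw(G) ≥ 2. Hence tw(G) = 2 exactly.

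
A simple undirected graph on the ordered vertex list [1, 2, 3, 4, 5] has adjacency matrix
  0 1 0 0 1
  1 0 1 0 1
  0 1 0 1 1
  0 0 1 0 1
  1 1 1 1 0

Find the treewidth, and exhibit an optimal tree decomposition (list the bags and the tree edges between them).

Every bag has size at most 3, so the width is 3 − 1 = 2 and tw(G) ≤ 2. On the other hand G contains the 3-clique {1, 2, 5}. A clique must lie in a single bag of any decomposition, so no decomposition can have width below 2. Therefore the treewidth is 2.

Treewidth 2.
One optimal decomposition is:
Bags: B1 = {2, 3, 5}  B2 = {3, 4, 5}  B3 = {1, 2, 5}
Tree: B1–B2, B1–B3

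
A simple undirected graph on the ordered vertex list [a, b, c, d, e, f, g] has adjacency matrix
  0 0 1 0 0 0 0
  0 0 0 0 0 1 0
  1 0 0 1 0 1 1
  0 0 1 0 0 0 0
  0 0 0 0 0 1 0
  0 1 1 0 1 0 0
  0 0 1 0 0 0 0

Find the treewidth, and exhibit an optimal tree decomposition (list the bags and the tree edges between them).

Treewidth 1.
One optimal decomposition is:
Bags: B1 = {c, d}  B2 = {c, f}  B3 = {e, f}  B4 = {a, c}  B5 = {b, f}  B6 = {c, g}
Tree: B1–B2, B2–B3, B1–B4, B2–B5, B2–B6

Each bag holds 2 vertices, so the decomposition has width 1, which upper-bounds the treewidth. Since G has at least one edge (e.g. d–c), it is not an edgeless graph, so tw(G) ≥ 1. Combining the bounds, tw(G) = 1.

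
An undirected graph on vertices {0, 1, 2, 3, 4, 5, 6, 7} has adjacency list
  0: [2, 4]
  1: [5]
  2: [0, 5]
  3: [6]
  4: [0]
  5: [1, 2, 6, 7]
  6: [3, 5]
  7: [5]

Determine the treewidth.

1

A width-1 tree decomposition is:
Bags: B1 = {2, 5}  B2 = {5, 6}  B3 = {0, 2}  B4 = {0, 4}  B5 = {5, 7}  B6 = {1, 5}  B7 = {3, 6}
Tree: B1–B2, B1–B3, B3–B4, B2–B5, B5–B6, B2–B7
Every bag has size at most 2, so the width is 2 − 1 = 1 and tw(G) ≤ 1. G has an edge, so its treewidth is at least 1. Hence tw(G) = 1 exactly.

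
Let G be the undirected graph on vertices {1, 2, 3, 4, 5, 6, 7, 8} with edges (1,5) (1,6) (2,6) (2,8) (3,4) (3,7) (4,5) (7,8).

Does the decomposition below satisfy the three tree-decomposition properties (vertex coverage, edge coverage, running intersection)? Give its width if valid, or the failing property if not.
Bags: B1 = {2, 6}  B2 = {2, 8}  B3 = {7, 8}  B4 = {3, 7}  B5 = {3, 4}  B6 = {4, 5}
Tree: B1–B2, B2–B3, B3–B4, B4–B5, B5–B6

No — vertex 1 appears in no bag.

A tree decomposition must satisfy three properties: every vertex lies in some bag; for every edge, both endpoints lie together in some bag; and for every vertex, the bags containing it form a connected subtree. Here vertex 1 appears in no bag, so the decomposition is invalid.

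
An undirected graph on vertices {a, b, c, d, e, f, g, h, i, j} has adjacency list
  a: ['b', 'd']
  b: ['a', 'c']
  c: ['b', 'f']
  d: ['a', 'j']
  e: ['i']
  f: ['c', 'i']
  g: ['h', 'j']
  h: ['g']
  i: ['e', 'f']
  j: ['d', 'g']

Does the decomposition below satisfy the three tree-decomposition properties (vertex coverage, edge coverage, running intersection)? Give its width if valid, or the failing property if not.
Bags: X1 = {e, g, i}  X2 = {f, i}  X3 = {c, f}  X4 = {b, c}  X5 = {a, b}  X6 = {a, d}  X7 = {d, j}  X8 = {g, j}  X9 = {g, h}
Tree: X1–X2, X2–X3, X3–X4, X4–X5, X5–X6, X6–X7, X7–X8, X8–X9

No — bags containing vertex g are not connected in the tree.

A tree decomposition must satisfy three properties: every vertex lies in some bag; for every edge, both endpoints lie together in some bag; and for every vertex, the bags containing it form a connected subtree. Here bags containing vertex g are not connected in the tree, so the decomposition is invalid.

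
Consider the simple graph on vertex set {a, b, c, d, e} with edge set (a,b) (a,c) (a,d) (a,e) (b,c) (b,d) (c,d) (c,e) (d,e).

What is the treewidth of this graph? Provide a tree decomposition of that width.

Treewidth 3.
One optimal decomposition is:
Bags: B1 = {a, c, d, e}  B2 = {a, b, c, d}
Tree: B1–B2

Every bag has size at most 4, so the width is 4 − 1 = 3 and tw(G) ≤ 3. For the lower bound, the 4 vertices {a, c, d, e} are pairwise adjacent, and any tree decomposition puts a clique entirely inside one bag — forcing width ≥ 3. Hence tw(G) = 3 exactly.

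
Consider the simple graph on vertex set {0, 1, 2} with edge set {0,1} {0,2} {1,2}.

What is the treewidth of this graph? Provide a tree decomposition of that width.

A single bag containing all 3 vertices is trivially a valid decomposition of width 2. Conversely, {0, 1, 2} is a clique of size 3, and the vertices of any clique must share a bag in every tree decomposition; so some bag has ≥ 3 vertices and tw(G) ≥ 2. Therefore the treewidth is 2.

Treewidth 2.
One such decomposition:
Bags: B1 = {0, 1, 2}
Tree: (single bag)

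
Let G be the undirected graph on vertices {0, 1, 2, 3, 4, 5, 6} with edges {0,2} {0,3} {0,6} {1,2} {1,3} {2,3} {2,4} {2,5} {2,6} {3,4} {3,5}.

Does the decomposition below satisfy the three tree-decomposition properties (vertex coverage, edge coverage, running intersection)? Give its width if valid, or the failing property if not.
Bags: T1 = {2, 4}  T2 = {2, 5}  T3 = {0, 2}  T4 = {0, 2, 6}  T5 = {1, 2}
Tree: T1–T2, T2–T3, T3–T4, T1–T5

No — vertex 3 appears in no bag.

A tree decomposition must satisfy three properties: every vertex lies in some bag; for every edge, both endpoints lie together in some bag; and for every vertex, the bags containing it form a connected subtree. Here vertex 3 appears in no bag, so the decomposition is invalid.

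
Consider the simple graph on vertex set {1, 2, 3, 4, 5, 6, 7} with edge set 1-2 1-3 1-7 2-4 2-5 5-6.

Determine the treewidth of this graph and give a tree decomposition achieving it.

Each bag holds 2 vertices, so the decomposition has width 1, which upper-bounds the treewidth. Since G has at least one edge (e.g. 5–2), it is not an edgeless graph, so tw(G) ≥ 1. Combining the bounds, tw(G) = 1.

Treewidth 1.
One such decomposition:
Bags: B1 = {2, 5}  B2 = {1, 2}  B3 = {1, 3}  B4 = {2, 4}  B5 = {5, 6}  B6 = {1, 7}
Tree: B1–B2, B2–B3, B1–B4, B1–B5, B3–B6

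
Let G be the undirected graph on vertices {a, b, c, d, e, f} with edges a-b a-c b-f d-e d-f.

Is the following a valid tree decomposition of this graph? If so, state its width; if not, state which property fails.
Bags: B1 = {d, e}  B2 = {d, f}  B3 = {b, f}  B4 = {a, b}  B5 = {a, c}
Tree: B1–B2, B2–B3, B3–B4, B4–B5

Yes; width 1.

Vertex coverage: the bags together contain {a, b, c, d, e, f}, the full vertex set. Edge coverage: each edge of G has both endpoints in at least one bag. Running intersection: for every vertex, the bags containing it form a connected subtree. All three properties hold, so this is a valid tree decomposition of width max|bag| − 1 = 1, and hence tw(G) ≤ 1.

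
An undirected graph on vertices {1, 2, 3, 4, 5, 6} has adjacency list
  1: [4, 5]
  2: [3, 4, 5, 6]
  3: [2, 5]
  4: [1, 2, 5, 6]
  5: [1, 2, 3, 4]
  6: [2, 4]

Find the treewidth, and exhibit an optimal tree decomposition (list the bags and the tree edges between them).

The largest bag has 3 vertices, giving width 2; this decomposition certifies tw(G) ≤ 2. For the lower bound, the 3 vertices {1, 4, 5} are pairwise adjacent, and any tree decomposition puts a clique entirely inside one bag — forcing width ≥ 2. Hence tw(G) = 2 exactly.

Treewidth 2.
Bags: B1 = {2, 4, 5}  B2 = {1, 4, 5}  B3 = {2, 4, 6}  B4 = {2, 3, 5}
Tree: B1–B2, B1–B3, B1–B4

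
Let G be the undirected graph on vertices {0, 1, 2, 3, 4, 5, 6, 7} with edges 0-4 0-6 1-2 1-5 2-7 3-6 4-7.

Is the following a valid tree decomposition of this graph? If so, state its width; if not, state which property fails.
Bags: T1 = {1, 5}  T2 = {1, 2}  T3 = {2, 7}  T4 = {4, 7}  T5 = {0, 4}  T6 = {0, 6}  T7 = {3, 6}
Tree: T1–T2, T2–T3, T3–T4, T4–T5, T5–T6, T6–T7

Vertex coverage: the bags together contain {0, 1, 2, 3, 4, 5, 6, 7}, the full vertex set. Edge coverage: each edge of G has both endpoints in at least one bag. Running intersection: for every vertex, the bags containing it form a connected subtree. All three properties hold, so this is a valid tree decomposition of width max|bag| − 1 = 1, and hence tw(G) ≤ 1.

Yes; width 1.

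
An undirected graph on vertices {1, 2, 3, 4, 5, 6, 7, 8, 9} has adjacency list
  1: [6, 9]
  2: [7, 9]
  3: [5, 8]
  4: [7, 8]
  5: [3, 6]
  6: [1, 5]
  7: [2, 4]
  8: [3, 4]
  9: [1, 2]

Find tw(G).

A width-2 tree decomposition is:
Bags: B1 = {1, 5, 6}  B2 = {1, 3, 5}  B3 = {1, 3, 8}  B4 = {1, 4, 8}  B5 = {1, 4, 7}  B6 = {1, 2, 7}  B7 = {1, 2, 9}
Tree: B1–B2, B2–B3, B3–B4, B4–B5, B5–B6, B6–B7
The largest bag has 3 vertices, giving width 2; this decomposition certifies tw(G) ≤ 2. The edges 1–6–5–3–8–4–7–2–9–1 form a cycle, so G is not a tree and its treewidth is at least 2. The upper and lower bounds meet at 2, so that is the treewidth.

2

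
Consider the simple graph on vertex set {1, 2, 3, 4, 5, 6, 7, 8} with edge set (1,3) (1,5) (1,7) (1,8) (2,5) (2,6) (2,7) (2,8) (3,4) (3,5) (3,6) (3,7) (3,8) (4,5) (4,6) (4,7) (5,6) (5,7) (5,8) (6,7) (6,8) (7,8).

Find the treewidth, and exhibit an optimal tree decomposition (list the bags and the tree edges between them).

Treewidth 4.
Bags: B1 = {3, 5, 6, 7, 8}  B2 = {1, 3, 5, 7, 8}  B3 = {2, 5, 6, 7, 8}  B4 = {3, 4, 5, 6, 7}
Tree: B1–B2, B1–B3, B1–B4

The largest bag has 5 vertices, giving width 4; this decomposition certifies tw(G) ≤ 4. Conversely, {2, 5, 6, 7, 8} is a clique of size 5, and the vertices of any clique must share a bag in every tree decomposition; so some bag has ≥ 5 vertices and tw(G) ≥ 4. The upper and lower bounds meet at 4, so that is the treewidth.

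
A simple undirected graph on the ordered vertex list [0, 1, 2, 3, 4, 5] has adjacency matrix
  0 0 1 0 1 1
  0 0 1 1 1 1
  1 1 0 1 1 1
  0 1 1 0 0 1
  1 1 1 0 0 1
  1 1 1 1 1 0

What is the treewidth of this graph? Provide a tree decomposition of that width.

Treewidth 3.
Bags: B1 = {1, 2, 4, 5}  B2 = {0, 2, 4, 5}  B3 = {1, 2, 3, 5}
Tree: B1–B2, B1–B3

Each bag holds 4 vertices, so the decomposition has width 3, which upper-bounds the treewidth. For the lower bound, the 4 vertices {0, 2, 4, 5} are pairwise adjacent, and any tree decomposition puts a clique entirely inside one bag — forcing width ≥ 3. Hence tw(G) = 3 exactly.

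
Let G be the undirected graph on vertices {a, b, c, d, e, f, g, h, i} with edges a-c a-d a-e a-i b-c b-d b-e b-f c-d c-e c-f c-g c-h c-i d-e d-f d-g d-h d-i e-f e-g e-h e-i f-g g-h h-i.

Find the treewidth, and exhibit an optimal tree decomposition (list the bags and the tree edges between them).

Every bag has size at most 5, so the width is 5 − 1 = 4 and tw(G) ≤ 4. Conversely, {a, c, d, e, i} is a clique of size 5, and the vertices of any clique must share a bag in every tree decomposition; so some bag has ≥ 5 vertices and tw(G) ≥ 4. The upper and lower bounds meet at 4, so that is the treewidth.

Treewidth 4.
One such decomposition:
Bags: B1 = {c, d, e, h, i}  B2 = {c, d, e, g, h}  B3 = {c, d, e, f, g}  B4 = {b, c, d, e, f}  B5 = {a, c, d, e, i}
Tree: B1–B2, B2–B3, B3–B4, B1–B5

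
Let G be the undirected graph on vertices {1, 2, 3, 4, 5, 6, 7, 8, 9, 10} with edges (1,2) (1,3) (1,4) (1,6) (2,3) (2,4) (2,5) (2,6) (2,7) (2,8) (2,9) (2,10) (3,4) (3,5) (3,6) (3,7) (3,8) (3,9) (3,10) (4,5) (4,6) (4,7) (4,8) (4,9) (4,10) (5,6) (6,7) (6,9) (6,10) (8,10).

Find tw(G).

A width-4 tree decomposition is:
Bags: B1 = {1, 2, 3, 4, 6}  B2 = {2, 3, 4, 5, 6}  B3 = {2, 3, 4, 6, 9}  B4 = {2, 3, 4, 6, 7}  B5 = {2, 3, 4, 6, 10}  B6 = {2, 3, 4, 8, 10}
Tree: B1–B2, B2–B3, B2–B4, B3–B5, B5–B6
The largest bag has 5 vertices, giving width 4; this decomposition certifies tw(G) ≤ 4. For the lower bound, the 5 vertices {2, 3, 4, 8, 10} are pairwise adjacent, and any tree decomposition puts a clique entirely inside one bag — forcing width ≥ 4. Combining the bounds, tw(G) = 4.

4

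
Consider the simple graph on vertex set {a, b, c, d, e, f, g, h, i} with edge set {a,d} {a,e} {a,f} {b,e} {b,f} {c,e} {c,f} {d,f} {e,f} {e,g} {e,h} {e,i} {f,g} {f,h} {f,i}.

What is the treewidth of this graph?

A width-2 tree decomposition is:
Bags: B1 = {e, f, g}  B2 = {a, e, f}  B3 = {e, f, h}  B4 = {a, d, f}  B5 = {b, e, f}  B6 = {c, e, f}  B7 = {e, f, i}
Tree: B1–B2, B2–B3, B2–B4, B3–B5, B2–B6, B2–B7
Every bag has size at most 3, so the width is 3 − 1 = 2 and tw(G) ≤ 2. Conversely, {a, d, f} is a clique of size 3, and the vertices of any clique must share a bag in every tree decomposition; so some bag has ≥ 3 vertices and tw(G) ≥ 2. The upper and lower bounds meet at 2, so that is the treewidth.

2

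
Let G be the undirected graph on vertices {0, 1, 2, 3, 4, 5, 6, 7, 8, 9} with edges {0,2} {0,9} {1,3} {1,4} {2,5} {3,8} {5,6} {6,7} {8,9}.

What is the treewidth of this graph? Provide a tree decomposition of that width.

Each bag holds 2 vertices, so the decomposition has width 1, which upper-bounds the treewidth. Any graph with an edge has treewidth ≥ 1, and G has the edge 7–6. The upper and lower bounds meet at 1, so that is the treewidth.

Treewidth 1.
One optimal decomposition is:
Bags: B1 = {6, 7}  B2 = {5, 6}  B3 = {2, 5}  B4 = {0, 2}  B5 = {0, 9}  B6 = {8, 9}  B7 = {3, 8}  B8 = {1, 3}  B9 = {1, 4}
Tree: B1–B2, B2–B3, B3–B4, B4–B5, B5–B6, B6–B7, B7–B8, B8–B9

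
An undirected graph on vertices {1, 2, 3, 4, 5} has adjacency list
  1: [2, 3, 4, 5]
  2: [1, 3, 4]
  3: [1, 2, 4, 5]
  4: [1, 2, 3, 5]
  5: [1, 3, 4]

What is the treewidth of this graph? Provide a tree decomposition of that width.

Treewidth 3.
Bags: B1 = {1, 3, 4, 5}  B2 = {1, 2, 3, 4}
Tree: B1–B2

Every bag has size at most 4, so the width is 4 − 1 = 3 and tw(G) ≤ 3. Conversely, {1, 2, 3, 4} is a clique of size 4, and the vertices of any clique must share a bag in every tree decomposition; so some bag has ≥ 4 vertices and tw(G) ≥ 3. Combining the bounds, tw(G) = 3.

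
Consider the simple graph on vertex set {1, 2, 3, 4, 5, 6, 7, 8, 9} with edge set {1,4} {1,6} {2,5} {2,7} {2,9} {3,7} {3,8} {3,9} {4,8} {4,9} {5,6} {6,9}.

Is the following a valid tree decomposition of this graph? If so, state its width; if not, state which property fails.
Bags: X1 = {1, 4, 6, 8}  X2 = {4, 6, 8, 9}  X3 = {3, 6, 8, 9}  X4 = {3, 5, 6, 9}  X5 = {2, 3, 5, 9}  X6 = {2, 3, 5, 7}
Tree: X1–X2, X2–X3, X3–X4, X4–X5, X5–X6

Yes; width 3.

Every vertex of G appears in some bag (union = {1, 2, 3, 4, 5, 6, 7, 8, 9}); every edge is covered by a bag; and for each vertex v the set of bags containing v is connected in the bag tree. The decomposition is therefore valid. The largest bag has 4 vertices, so the width is 3.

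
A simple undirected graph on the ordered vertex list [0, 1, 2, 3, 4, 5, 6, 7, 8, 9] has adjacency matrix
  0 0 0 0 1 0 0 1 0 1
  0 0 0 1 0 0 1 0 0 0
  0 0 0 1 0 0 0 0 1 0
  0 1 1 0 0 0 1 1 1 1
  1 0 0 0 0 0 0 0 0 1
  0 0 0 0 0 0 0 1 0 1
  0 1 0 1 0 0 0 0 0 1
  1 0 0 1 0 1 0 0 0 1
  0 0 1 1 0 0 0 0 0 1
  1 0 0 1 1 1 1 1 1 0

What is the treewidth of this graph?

A width-2 tree decomposition is:
Bags: B1 = {3, 7, 9}  B2 = {3, 6, 9}  B3 = {0, 7, 9}  B4 = {0, 4, 9}  B5 = {3, 8, 9}  B6 = {2, 3, 8}  B7 = {5, 7, 9}  B8 = {1, 3, 6}
Tree: B1–B2, B1–B3, B3–B4, B1–B5, B5–B6, B3–B7, B2–B8
The largest bag has 3 vertices, giving width 2; this decomposition certifies tw(G) ≤ 2. On the other hand G contains the 3-clique {1, 3, 6}. A clique must lie in a single bag of any decomposition, so no decomposition can have width below 2. Combining the bounds, tw(G) = 2.

2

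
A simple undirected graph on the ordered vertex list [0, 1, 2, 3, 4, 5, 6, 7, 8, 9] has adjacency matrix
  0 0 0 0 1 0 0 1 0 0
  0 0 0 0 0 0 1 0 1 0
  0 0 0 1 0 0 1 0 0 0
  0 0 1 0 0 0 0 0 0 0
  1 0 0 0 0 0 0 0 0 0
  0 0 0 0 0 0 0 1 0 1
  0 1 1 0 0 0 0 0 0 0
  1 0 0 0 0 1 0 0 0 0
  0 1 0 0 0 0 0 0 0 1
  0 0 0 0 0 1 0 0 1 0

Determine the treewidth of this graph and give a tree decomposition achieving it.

Treewidth 1.
One optimal decomposition is:
Bags: B1 = {2, 3}  B2 = {2, 6}  B3 = {1, 6}  B4 = {1, 8}  B5 = {8, 9}  B6 = {5, 9}  B7 = {5, 7}  B8 = {0, 7}  B9 = {0, 4}
Tree: B1–B2, B2–B3, B3–B4, B4–B5, B5–B6, B6–B7, B7–B8, B8–B9

The largest bag has 2 vertices, giving width 1; this decomposition certifies tw(G) ≤ 1. Any graph with an edge has treewidth ≥ 1, and G has the edge 3–2. Combining the bounds, tw(G) = 1.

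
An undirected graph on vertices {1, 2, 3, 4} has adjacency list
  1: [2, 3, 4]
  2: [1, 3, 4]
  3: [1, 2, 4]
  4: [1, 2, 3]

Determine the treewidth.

A width-3 tree decomposition is:
Bags: B1 = {1, 2, 3, 4}
Tree: (single bag)
A single bag containing all 4 vertices is trivially a valid decomposition of width 3. For the lower bound, the 4 vertices {1, 2, 3, 4} are pairwise adjacent, and any tree decomposition puts a clique entirely inside one bag — forcing width ≥ 3. The upper and lower bounds meet at 3, so that is the treewidth.

3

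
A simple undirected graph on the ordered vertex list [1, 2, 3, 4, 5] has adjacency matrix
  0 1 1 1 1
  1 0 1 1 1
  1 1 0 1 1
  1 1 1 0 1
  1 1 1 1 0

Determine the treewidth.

A width-4 tree decomposition is:
Bags: B1 = {1, 2, 3, 4, 5}
Tree: (single bag)
With just one bag of size 5, the width is 5 − 1 = 4, so tw(G) ≤ 4. On the other hand G contains the 5-clique {1, 2, 3, 4, 5}. A clique must lie in a single bag of any decomposition, so no decomposition can have width below 4. Therefore the treewidth is 4.

4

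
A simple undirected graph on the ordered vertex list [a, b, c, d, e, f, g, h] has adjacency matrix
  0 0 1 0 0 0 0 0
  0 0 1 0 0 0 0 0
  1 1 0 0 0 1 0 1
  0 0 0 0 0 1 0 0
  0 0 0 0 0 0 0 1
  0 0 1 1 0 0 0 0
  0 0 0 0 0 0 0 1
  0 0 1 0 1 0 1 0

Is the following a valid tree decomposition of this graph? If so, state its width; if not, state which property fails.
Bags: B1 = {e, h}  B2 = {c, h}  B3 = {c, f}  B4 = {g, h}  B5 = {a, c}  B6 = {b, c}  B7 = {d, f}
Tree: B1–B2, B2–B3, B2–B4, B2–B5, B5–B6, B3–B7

Checking the three conditions: (i) the bags cover all of {a, b, c, d, e, f, g, h}; (ii) for each edge, some bag contains both endpoints; (iii) the bags containing any fixed vertex form a subtree. All hold, so the decomposition is valid with width 2 − 1 = 1.

Yes; width 1.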